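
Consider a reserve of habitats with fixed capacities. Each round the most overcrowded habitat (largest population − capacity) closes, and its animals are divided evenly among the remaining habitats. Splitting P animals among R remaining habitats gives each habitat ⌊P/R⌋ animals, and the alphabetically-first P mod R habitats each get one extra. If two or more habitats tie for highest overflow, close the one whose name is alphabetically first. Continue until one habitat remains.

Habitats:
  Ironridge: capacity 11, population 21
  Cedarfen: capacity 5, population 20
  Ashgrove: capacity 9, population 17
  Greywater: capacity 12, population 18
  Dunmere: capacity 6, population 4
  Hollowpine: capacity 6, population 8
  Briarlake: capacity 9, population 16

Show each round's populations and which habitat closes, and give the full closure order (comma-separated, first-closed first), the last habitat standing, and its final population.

Round 1: Ashgrove=17 Briarlake=16 Cedarfen=20 Dunmere=4 Greywater=18 Hollowpine=8 Ironridge=21 → close Cedarfen (overflow 15)
  20÷6 = 3 each, +1 to first 2
Round 2: Ashgrove=21 Briarlake=20 Dunmere=7 Greywater=21 Hollowpine=11 Ironridge=24 → close Ironridge (overflow 13)
  24÷5 = 4 each, +1 to first 4
Round 3: Ashgrove=26 Briarlake=25 Dunmere=12 Greywater=26 Hollowpine=15 → close Ashgrove (overflow 17)
  26÷4 = 6 each, +1 to first 2
Round 4: Briarlake=32 Dunmere=19 Greywater=32 Hollowpine=21 → close Briarlake (overflow 23)
  32÷3 = 10 each, +1 to first 2
Round 5: Dunmere=30 Greywater=43 Hollowpine=31 → close Greywater (overflow 31)
  43÷2 = 21 each, +1 to first 1
Round 6: Dunmere=52 Hollowpine=52 → close Dunmere (overflow 46)
  52÷1 = 52 each, +1 to first 0

Closure order: Cedarfen, Ironridge, Ashgrove, Briarlake, Greywater, Dunmere
Last habitat: Hollowpine with 104 animals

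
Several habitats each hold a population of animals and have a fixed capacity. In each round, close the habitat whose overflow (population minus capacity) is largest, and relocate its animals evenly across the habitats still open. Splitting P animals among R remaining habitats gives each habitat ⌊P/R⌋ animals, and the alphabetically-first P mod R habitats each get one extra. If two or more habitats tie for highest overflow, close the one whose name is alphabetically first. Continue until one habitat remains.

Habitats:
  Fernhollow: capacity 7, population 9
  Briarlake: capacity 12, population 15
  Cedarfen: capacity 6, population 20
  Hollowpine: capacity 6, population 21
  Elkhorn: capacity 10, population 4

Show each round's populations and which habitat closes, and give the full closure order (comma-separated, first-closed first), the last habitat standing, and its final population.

Round 1: Briarlake=15 Cedarfen=20 Elkhorn=4 Fernhollow=9 Hollowpine=21 → close Hollowpine (overflow 15)
  21÷4 = 5 each, +1 to first 1
Round 2: Briarlake=21 Cedarfen=25 Elkhorn=9 Fernhollow=14 → close Cedarfen (overflow 19)
  25÷3 = 8 each, +1 to first 1
Round 3: Briarlake=30 Elkhorn=17 Fernhollow=22 → close Briarlake (overflow 18)
  30÷2 = 15 each, +1 to first 0
Round 4: Elkhorn=32 Fernhollow=37 → close Fernhollow (overflow 30)
  37÷1 = 37 each, +1 to first 0

Closure order: Hollowpine, Cedarfen, Briarlake, Fernhollow
Last habitat: Elkhorn with 69 animals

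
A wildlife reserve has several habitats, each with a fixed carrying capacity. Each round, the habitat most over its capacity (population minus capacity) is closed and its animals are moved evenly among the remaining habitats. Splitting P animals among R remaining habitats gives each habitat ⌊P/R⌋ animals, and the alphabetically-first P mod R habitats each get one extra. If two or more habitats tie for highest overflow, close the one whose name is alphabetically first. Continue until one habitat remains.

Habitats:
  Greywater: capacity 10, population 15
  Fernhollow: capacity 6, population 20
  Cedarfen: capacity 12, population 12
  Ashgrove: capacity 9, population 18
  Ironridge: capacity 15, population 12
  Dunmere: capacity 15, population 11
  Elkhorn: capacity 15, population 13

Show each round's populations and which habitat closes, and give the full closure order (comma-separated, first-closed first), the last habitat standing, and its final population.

Closure order: Fernhollow, Ashgrove, Greywater, Cedarfen, Dunmere, Elkhorn
Last habitat: Ironridge with 101 animals

Round 1: Ashgrove=18 Cedarfen=12 Dunmere=11 Elkhorn=13 Fernhollow=20 Greywater=15 Ironridge=12 → close Fernhollow (overflow 14)
  20÷6 = 3 each, +1 to first 2
Round 2: Ashgrove=22 Cedarfen=16 Dunmere=14 Elkhorn=16 Greywater=18 Ironridge=15 → close Ashgrove (overflow 13)
  22÷5 = 4 each, +1 to first 2
Round 3: Cedarfen=21 Dunmere=19 Elkhorn=20 Greywater=22 Ironridge=19 → close Greywater (overflow 12)
  22÷4 = 5 each, +1 to first 2
Round 4: Cedarfen=27 Dunmere=25 Elkhorn=25 Ironridge=24 → close Cedarfen (overflow 15)
  27÷3 = 9 each, +1 to first 0
Round 5: Dunmere=34 Elkhorn=34 Ironridge=33 → close Dunmere (overflow 19)
  34÷2 = 17 each, +1 to first 0
Round 6: Elkhorn=51 Ironridge=50 → close Elkhorn (overflow 36)
  51÷1 = 51 each, +1 to first 0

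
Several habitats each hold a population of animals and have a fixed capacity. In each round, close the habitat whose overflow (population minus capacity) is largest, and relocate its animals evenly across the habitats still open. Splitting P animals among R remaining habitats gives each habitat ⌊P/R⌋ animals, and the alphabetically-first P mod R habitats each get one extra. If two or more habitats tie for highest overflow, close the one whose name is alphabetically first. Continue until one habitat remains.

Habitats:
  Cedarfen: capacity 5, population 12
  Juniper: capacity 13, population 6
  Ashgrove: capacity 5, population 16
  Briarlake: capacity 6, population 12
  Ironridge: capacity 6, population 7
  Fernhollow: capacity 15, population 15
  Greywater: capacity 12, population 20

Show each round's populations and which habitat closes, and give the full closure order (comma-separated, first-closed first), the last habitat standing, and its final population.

Round 1: Ashgrove=16 Briarlake=12 Cedarfen=12 Fernhollow=15 Greywater=20 Ironridge=7 Juniper=6 → close Ashgrove (overflow 11)
  16÷6 = 2 each, +1 to first 4
Round 2: Briarlake=15 Cedarfen=15 Fernhollow=18 Greywater=23 Ironridge=9 Juniper=8 → close Greywater (overflow 11)
  23÷5 = 4 each, +1 to first 3
Round 3: Briarlake=20 Cedarfen=20 Fernhollow=23 Ironridge=13 Juniper=12 → close Cedarfen (overflow 15)
  20÷4 = 5 each, +1 to first 0
Round 4: Briarlake=25 Fernhollow=28 Ironridge=18 Juniper=17 → close Briarlake (overflow 19)
  25÷3 = 8 each, +1 to first 1
Round 5: Fernhollow=37 Ironridge=26 Juniper=25 → close Fernhollow (overflow 22)
  37÷2 = 18 each, +1 to first 1
Round 6: Ironridge=45 Juniper=43 → close Ironridge (overflow 39)
  45÷1 = 45 each, +1 to first 0

Closure order: Ashgrove, Greywater, Cedarfen, Briarlake, Fernhollow, Ironridge
Last habitat: Juniper with 88 animals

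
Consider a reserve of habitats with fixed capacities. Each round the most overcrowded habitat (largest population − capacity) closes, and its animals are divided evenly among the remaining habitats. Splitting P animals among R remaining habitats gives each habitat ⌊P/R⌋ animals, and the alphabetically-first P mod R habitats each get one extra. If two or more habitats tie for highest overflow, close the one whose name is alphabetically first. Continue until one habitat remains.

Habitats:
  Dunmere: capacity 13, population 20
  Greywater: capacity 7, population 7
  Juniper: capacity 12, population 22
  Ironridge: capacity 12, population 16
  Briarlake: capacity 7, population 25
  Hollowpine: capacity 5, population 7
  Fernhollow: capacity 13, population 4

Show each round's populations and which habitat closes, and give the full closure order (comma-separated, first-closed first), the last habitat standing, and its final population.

Round 1: Briarlake=25 Dunmere=20 Fernhollow=4 Greywater=7 Hollowpine=7 Ironridge=16 Juniper=22 → close Briarlake (overflow 18)
  25÷6 = 4 each, +1 to first 1
Round 2: Dunmere=25 Fernhollow=8 Greywater=11 Hollowpine=11 Ironridge=20 Juniper=26 → close Juniper (overflow 14)
  26÷5 = 5 each, +1 to first 1
Round 3: Dunmere=31 Fernhollow=13 Greywater=16 Hollowpine=16 Ironridge=25 → close Dunmere (overflow 18)
  31÷4 = 7 each, +1 to first 3
Round 4: Fernhollow=21 Greywater=24 Hollowpine=24 Ironridge=32 → close Ironridge (overflow 20)
  32÷3 = 10 each, +1 to first 2
Round 5: Fernhollow=32 Greywater=35 Hollowpine=34 → close Hollowpine (overflow 29)
  34÷2 = 17 each, +1 to first 0
Round 6: Fernhollow=49 Greywater=52 → close Greywater (overflow 45)
  52÷1 = 52 each, +1 to first 0

Closure order: Briarlake, Juniper, Dunmere, Ironridge, Hollowpine, Greywater
Last habitat: Fernhollow with 101 animals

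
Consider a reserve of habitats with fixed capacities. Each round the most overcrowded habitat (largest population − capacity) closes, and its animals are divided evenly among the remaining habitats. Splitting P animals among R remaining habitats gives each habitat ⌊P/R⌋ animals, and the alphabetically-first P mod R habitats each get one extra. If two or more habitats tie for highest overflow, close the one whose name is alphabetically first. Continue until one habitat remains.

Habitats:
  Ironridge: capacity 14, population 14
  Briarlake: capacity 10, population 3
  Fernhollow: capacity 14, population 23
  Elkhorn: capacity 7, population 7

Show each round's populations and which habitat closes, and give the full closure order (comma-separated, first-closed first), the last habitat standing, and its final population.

Round 1: Briarlake=3 Elkhorn=7 Fernhollow=23 Ironridge=14 → close Fernhollow (overflow 9)
  23÷3 = 7 each, +1 to first 2
Round 2: Briarlake=11 Elkhorn=15 Ironridge=21 → close Elkhorn (overflow 8)
  15÷2 = 7 each, +1 to first 1
Round 3: Briarlake=19 Ironridge=28 → close Ironridge (overflow 14)
  28÷1 = 28 each, +1 to first 0

Closure order: Fernhollow, Elkhorn, Ironridge
Last habitat: Briarlake with 47 animals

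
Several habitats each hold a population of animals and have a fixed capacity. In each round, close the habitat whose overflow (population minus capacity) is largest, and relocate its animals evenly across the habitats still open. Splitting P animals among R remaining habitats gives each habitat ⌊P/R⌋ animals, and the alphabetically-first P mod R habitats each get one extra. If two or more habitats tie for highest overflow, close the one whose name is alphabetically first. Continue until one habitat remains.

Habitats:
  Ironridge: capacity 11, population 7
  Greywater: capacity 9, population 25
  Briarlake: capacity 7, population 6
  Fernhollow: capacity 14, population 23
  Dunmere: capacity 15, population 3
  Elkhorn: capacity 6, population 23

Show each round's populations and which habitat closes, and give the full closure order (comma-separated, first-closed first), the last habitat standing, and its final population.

Round 1: Briarlake=6 Dunmere=3 Elkhorn=23 Fernhollow=23 Greywater=25 Ironridge=7 → close Elkhorn (overflow 17)
  23÷5 = 4 each, +1 to first 3
Round 2: Briarlake=11 Dunmere=8 Fernhollow=28 Greywater=29 Ironridge=11 → close Greywater (overflow 20)
  29÷4 = 7 each, +1 to first 1
Round 3: Briarlake=19 Dunmere=15 Fernhollow=35 Ironridge=18 → close Fernhollow (overflow 21)
  35÷3 = 11 each, +1 to first 2
Round 4: Briarlake=31 Dunmere=27 Ironridge=29 → close Briarlake (overflow 24)
  31÷2 = 15 each, +1 to first 1
Round 5: Dunmere=43 Ironridge=44 → close Ironridge (overflow 33)
  44÷1 = 44 each, +1 to first 0

Closure order: Elkhorn, Greywater, Fernhollow, Briarlake, Ironridge
Last habitat: Dunmere with 87 animals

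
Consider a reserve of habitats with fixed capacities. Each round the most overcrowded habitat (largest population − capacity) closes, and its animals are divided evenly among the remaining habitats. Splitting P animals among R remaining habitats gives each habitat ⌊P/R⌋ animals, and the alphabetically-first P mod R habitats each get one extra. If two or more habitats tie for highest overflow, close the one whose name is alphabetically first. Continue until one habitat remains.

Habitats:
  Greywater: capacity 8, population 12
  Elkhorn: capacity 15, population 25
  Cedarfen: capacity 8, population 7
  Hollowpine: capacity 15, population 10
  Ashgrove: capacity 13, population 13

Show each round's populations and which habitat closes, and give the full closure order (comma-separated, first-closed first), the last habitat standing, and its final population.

Closure order: Elkhorn, Greywater, Ashgrove, Cedarfen
Last habitat: Hollowpine with 67 animals

Round 1: Ashgrove=13 Cedarfen=7 Elkhorn=25 Greywater=12 Hollowpine=10 → close Elkhorn (overflow 10)
  25÷4 = 6 each, +1 to first 1
Round 2: Ashgrove=20 Cedarfen=13 Greywater=18 Hollowpine=16 → close Greywater (overflow 10)
  18÷3 = 6 each, +1 to first 0
Round 3: Ashgrove=26 Cedarfen=19 Hollowpine=22 → close Ashgrove (overflow 13)
  26÷2 = 13 each, +1 to first 0
Round 4: Cedarfen=32 Hollowpine=35 → close Cedarfen (overflow 24)
  32÷1 = 32 each, +1 to first 0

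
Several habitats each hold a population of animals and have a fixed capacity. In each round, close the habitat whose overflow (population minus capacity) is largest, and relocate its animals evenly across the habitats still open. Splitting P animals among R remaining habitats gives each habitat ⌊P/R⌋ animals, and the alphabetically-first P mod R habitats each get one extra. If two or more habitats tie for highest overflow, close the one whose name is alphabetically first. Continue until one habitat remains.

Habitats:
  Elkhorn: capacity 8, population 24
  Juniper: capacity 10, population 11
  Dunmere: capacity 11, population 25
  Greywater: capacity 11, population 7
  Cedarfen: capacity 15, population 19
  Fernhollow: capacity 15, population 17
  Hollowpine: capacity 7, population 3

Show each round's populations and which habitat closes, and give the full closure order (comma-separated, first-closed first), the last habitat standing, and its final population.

Closure order: Elkhorn, Dunmere, Cedarfen, Fernhollow, Juniper, Greywater
Last habitat: Hollowpine with 106 animals

Round 1: Cedarfen=19 Dunmere=25 Elkhorn=24 Fernhollow=17 Greywater=7 Hollowpine=3 Juniper=11 → close Elkhorn (overflow 16)
  24÷6 = 4 each, +1 to first 0
Round 2: Cedarfen=23 Dunmere=29 Fernhollow=21 Greywater=11 Hollowpine=7 Juniper=15 → close Dunmere (overflow 18)
  29÷5 = 5 each, +1 to first 4
Round 3: Cedarfen=29 Fernhollow=27 Greywater=17 Hollowpine=13 Juniper=20 → close Cedarfen (overflow 14)
  29÷4 = 7 each, +1 to first 1
Round 4: Fernhollow=35 Greywater=24 Hollowpine=20 Juniper=27 → close Fernhollow (overflow 20)
  35÷3 = 11 each, +1 to first 2
Round 5: Greywater=36 Hollowpine=32 Juniper=38 → close Juniper (overflow 28)
  38÷2 = 19 each, +1 to first 0
Round 6: Greywater=55 Hollowpine=51 → close Greywater (overflow 44)
  55÷1 = 55 each, +1 to first 0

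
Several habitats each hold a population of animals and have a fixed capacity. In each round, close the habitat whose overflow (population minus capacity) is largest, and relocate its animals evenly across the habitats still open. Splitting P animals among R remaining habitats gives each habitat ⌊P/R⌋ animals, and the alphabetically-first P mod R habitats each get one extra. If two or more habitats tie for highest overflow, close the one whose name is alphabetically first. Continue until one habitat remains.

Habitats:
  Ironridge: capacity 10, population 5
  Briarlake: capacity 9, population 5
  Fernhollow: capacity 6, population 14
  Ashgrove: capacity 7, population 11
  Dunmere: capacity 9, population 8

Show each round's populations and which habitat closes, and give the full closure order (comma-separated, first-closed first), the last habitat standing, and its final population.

Closure order: Fernhollow, Ashgrove, Dunmere, Briarlake
Last habitat: Ironridge with 43 animals

Round 1: Ashgrove=11 Briarlake=5 Dunmere=8 Fernhollow=14 Ironridge=5 → close Fernhollow (overflow 8)
  14÷4 = 3 each, +1 to first 2
Round 2: Ashgrove=15 Briarlake=9 Dunmere=11 Ironridge=8 → close Ashgrove (overflow 8)
  15÷3 = 5 each, +1 to first 0
Round 3: Briarlake=14 Dunmere=16 Ironridge=13 → close Dunmere (overflow 7)
  16÷2 = 8 each, +1 to first 0
Round 4: Briarlake=22 Ironridge=21 → close Briarlake (overflow 13)
  22÷1 = 22 each, +1 to first 0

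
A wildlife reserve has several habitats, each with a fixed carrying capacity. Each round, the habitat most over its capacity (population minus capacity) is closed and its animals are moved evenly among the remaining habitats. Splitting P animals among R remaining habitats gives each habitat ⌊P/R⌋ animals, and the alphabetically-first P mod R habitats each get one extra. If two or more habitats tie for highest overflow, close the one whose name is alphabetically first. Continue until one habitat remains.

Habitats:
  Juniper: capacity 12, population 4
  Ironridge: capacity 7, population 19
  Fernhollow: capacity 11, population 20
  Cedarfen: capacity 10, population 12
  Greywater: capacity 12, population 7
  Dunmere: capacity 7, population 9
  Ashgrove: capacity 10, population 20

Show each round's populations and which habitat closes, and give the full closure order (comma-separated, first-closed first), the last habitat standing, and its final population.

Round 1: Ashgrove=20 Cedarfen=12 Dunmere=9 Fernhollow=20 Greywater=7 Ironridge=19 Juniper=4 → close Ironridge (overflow 12)
  19÷6 = 3 each, +1 to first 1
Round 2: Ashgrove=24 Cedarfen=15 Dunmere=12 Fernhollow=23 Greywater=10 Juniper=7 → close Ashgrove (overflow 14)
  24÷5 = 4 each, +1 to first 4
Round 3: Cedarfen=20 Dunmere=17 Fernhollow=28 Greywater=15 Juniper=11 → close Fernhollow (overflow 17)
  28÷4 = 7 each, +1 to first 0
Round 4: Cedarfen=27 Dunmere=24 Greywater=22 Juniper=18 → close Cedarfen (overflow 17)
  27÷3 = 9 each, +1 to first 0
Round 5: Dunmere=33 Greywater=31 Juniper=27 → close Dunmere (overflow 26)
  33÷2 = 16 each, +1 to first 1
Round 6: Greywater=48 Juniper=43 → close Greywater (overflow 36)
  48÷1 = 48 each, +1 to first 0

Closure order: Ironridge, Ashgrove, Fernhollow, Cedarfen, Dunmere, Greywater
Last habitat: Juniper with 91 animals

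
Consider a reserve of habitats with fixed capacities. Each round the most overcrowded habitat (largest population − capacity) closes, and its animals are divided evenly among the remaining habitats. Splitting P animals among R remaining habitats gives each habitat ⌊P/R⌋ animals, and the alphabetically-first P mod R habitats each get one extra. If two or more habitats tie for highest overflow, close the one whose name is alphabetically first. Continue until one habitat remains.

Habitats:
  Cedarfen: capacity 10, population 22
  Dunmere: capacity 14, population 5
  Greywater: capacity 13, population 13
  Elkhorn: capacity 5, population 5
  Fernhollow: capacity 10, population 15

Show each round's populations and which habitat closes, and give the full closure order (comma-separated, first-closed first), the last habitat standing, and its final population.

Round 1: Cedarfen=22 Dunmere=5 Elkhorn=5 Fernhollow=15 Greywater=13 → close Cedarfen (overflow 12)
  22÷4 = 5 each, +1 to first 2
Round 2: Dunmere=11 Elkhorn=11 Fernhollow=20 Greywater=18 → close Fernhollow (overflow 10)
  20÷3 = 6 each, +1 to first 2
Round 3: Dunmere=18 Elkhorn=18 Greywater=24 → close Elkhorn (overflow 13)
  18÷2 = 9 each, +1 to first 0
Round 4: Dunmere=27 Greywater=33 → close Greywater (overflow 20)
  33÷1 = 33 each, +1 to first 0

Closure order: Cedarfen, Fernhollow, Elkhorn, Greywater
Last habitat: Dunmere with 60 animals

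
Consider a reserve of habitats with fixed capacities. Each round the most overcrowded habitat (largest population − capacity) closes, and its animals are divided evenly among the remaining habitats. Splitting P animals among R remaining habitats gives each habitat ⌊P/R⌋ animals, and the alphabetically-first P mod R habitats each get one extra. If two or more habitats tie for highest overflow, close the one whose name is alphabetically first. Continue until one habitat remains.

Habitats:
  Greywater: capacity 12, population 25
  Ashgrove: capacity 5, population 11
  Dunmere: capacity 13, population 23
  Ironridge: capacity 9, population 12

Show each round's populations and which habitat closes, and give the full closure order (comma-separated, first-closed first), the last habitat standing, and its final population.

Closure order: Greywater, Dunmere, Ashgrove
Last habitat: Ironridge with 71 animals

Round 1: Ashgrove=11 Dunmere=23 Greywater=25 Ironridge=12 → close Greywater (overflow 13)
  25÷3 = 8 each, +1 to first 1
Round 2: Ashgrove=20 Dunmere=31 Ironridge=20 → close Dunmere (overflow 18)
  31÷2 = 15 each, +1 to first 1
Round 3: Ashgrove=36 Ironridge=35 → close Ashgrove (overflow 31)
  36÷1 = 36 each, +1 to first 0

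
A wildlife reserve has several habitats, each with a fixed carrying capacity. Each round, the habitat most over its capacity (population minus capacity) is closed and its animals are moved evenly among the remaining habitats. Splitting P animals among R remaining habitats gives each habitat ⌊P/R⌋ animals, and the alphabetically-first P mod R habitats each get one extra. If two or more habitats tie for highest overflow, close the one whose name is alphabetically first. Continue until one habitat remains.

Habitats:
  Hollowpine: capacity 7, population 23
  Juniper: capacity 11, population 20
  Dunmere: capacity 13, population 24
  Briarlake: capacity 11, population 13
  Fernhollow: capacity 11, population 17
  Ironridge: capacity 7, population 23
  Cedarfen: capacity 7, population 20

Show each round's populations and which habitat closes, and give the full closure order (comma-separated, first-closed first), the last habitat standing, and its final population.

Round 1: Briarlake=13 Cedarfen=20 Dunmere=24 Fernhollow=17 Hollowpine=23 Ironridge=23 Juniper=20 → close Hollowpine (overflow 16)
  23÷6 = 3 each, +1 to first 5
Round 2: Briarlake=17 Cedarfen=24 Dunmere=28 Fernhollow=21 Ironridge=27 Juniper=23 → close Ironridge (overflow 20)
  27÷5 = 5 each, +1 to first 2
Round 3: Briarlake=23 Cedarfen=30 Dunmere=33 Fernhollow=26 Juniper=28 → close Cedarfen (overflow 23)
  30÷4 = 7 each, +1 to first 2
Round 4: Briarlake=31 Dunmere=41 Fernhollow=33 Juniper=35 → close Dunmere (overflow 28)
  41÷3 = 13 each, +1 to first 2
Round 5: Briarlake=45 Fernhollow=47 Juniper=48 → close Juniper (overflow 37)
  48÷2 = 24 each, +1 to first 0
Round 6: Briarlake=69 Fernhollow=71 → close Fernhollow (overflow 60)
  71÷1 = 71 each, +1 to first 0

Closure order: Hollowpine, Ironridge, Cedarfen, Dunmere, Juniper, Fernhollow
Last habitat: Briarlake with 140 animals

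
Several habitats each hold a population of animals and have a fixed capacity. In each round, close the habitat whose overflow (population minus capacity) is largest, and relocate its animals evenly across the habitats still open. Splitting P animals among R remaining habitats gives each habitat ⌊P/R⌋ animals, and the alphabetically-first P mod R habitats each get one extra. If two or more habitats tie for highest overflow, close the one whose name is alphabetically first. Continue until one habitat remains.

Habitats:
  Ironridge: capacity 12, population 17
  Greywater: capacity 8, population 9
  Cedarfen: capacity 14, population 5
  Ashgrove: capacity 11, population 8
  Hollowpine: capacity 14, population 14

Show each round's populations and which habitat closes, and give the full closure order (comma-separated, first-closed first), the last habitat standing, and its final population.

Closure order: Ironridge, Greywater, Hollowpine, Ashgrove
Last habitat: Cedarfen with 53 animals

Round 1: Ashgrove=8 Cedarfen=5 Greywater=9 Hollowpine=14 Ironridge=17 → close Ironridge (overflow 5)
  17÷4 = 4 each, +1 to first 1
Round 2: Ashgrove=13 Cedarfen=9 Greywater=13 Hollowpine=18 → close Greywater (overflow 5)
  13÷3 = 4 each, +1 to first 1
Round 3: Ashgrove=18 Cedarfen=13 Hollowpine=22 → close Hollowpine (overflow 8)
  22÷2 = 11 each, +1 to first 0
Round 4: Ashgrove=29 Cedarfen=24 → close Ashgrove (overflow 18)
  29÷1 = 29 each, +1 to first 0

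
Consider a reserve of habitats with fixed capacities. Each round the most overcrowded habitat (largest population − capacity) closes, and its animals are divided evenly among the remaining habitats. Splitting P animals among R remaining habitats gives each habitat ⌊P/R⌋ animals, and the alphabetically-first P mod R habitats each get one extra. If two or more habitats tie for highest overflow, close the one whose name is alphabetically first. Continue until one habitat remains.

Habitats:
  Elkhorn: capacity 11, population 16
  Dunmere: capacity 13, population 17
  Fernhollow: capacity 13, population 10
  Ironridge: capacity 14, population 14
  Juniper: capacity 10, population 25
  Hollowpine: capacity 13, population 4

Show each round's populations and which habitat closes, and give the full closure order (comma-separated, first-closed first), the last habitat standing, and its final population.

Closure order: Juniper, Elkhorn, Dunmere, Ironridge, Fernhollow
Last habitat: Hollowpine with 86 animals

Round 1: Dunmere=17 Elkhorn=16 Fernhollow=10 Hollowpine=4 Ironridge=14 Juniper=25 → close Juniper (overflow 15)
  25÷5 = 5 each, +1 to first 0
Round 2: Dunmere=22 Elkhorn=21 Fernhollow=15 Hollowpine=9 Ironridge=19 → close Elkhorn (overflow 10)
  21÷4 = 5 each, +1 to first 1
Round 3: Dunmere=28 Fernhollow=20 Hollowpine=14 Ironridge=24 → close Dunmere (overflow 15)
  28÷3 = 9 each, +1 to first 1
Round 4: Fernhollow=30 Hollowpine=23 Ironridge=33 → close Ironridge (overflow 19)
  33÷2 = 16 each, +1 to first 1
Round 5: Fernhollow=47 Hollowpine=39 → close Fernhollow (overflow 34)
  47÷1 = 47 each, +1 to first 0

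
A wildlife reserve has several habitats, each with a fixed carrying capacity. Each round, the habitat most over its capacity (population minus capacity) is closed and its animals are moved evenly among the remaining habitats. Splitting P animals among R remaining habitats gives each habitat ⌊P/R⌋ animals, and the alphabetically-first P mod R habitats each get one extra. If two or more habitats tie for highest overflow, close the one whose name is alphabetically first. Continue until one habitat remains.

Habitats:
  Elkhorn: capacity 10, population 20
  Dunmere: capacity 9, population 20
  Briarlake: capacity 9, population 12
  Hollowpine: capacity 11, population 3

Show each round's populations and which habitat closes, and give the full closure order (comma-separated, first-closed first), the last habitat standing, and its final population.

Closure order: Dunmere, Elkhorn, Briarlake
Last habitat: Hollowpine with 55 animals

Round 1: Briarlake=12 Dunmere=20 Elkhorn=20 Hollowpine=3 → close Dunmere (overflow 11)
  20÷3 = 6 each, +1 to first 2
Round 2: Briarlake=19 Elkhorn=27 Hollowpine=9 → close Elkhorn (overflow 17)
  27÷2 = 13 each, +1 to first 1
Round 3: Briarlake=33 Hollowpine=22 → close Briarlake (overflow 24)
  33÷1 = 33 each, +1 to first 0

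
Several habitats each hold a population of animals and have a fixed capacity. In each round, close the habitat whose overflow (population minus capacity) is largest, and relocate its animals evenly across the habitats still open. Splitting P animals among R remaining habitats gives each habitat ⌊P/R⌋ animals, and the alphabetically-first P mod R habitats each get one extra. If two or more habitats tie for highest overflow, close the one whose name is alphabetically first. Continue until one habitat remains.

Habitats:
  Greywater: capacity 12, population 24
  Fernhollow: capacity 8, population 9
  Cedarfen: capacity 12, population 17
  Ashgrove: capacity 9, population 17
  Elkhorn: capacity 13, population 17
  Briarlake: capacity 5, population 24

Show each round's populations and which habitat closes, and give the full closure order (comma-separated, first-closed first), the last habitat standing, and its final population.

Closure order: Briarlake, Greywater, Ashgrove, Cedarfen, Elkhorn
Last habitat: Fernhollow with 108 animals

Round 1: Ashgrove=17 Briarlake=24 Cedarfen=17 Elkhorn=17 Fernhollow=9 Greywater=24 → close Briarlake (overflow 19)
  24÷5 = 4 each, +1 to first 4
Round 2: Ashgrove=22 Cedarfen=22 Elkhorn=22 Fernhollow=14 Greywater=28 → close Greywater (overflow 16)
  28÷4 = 7 each, +1 to first 0
Round 3: Ashgrove=29 Cedarfen=29 Elkhorn=29 Fernhollow=21 → close Ashgrove (overflow 20)
  29÷3 = 9 each, +1 to first 2
Round 4: Cedarfen=39 Elkhorn=39 Fernhollow=30 → close Cedarfen (overflow 27)
  39÷2 = 19 each, +1 to first 1
Round 5: Elkhorn=59 Fernhollow=49 → close Elkhorn (overflow 46)
  59÷1 = 59 each, +1 to first 0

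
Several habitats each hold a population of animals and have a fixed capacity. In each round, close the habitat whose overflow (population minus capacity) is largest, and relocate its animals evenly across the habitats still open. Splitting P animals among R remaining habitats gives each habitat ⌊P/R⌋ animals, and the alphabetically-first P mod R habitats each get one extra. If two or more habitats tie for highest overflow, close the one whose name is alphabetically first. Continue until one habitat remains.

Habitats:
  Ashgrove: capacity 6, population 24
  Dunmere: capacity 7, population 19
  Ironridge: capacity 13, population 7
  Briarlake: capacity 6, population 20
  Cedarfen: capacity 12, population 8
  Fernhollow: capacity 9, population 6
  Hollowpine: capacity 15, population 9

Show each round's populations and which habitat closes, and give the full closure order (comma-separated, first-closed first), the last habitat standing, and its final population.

Round 1: Ashgrove=24 Briarlake=20 Cedarfen=8 Dunmere=19 Fernhollow=6 Hollowpine=9 Ironridge=7 → close Ashgrove (overflow 18)
  24÷6 = 4 each, +1 to first 0
Round 2: Briarlake=24 Cedarfen=12 Dunmere=23 Fernhollow=10 Hollowpine=13 Ironridge=11 → close Briarlake (overflow 18)
  24÷5 = 4 each, +1 to first 4
Round 3: Cedarfen=17 Dunmere=28 Fernhollow=15 Hollowpine=18 Ironridge=15 → close Dunmere (overflow 21)
  28÷4 = 7 each, +1 to first 0
Round 4: Cedarfen=24 Fernhollow=22 Hollowpine=25 Ironridge=22 → close Fernhollow (overflow 13)
  22÷3 = 7 each, +1 to first 1
Round 5: Cedarfen=32 Hollowpine=32 Ironridge=29 → close Cedarfen (overflow 20)
  32÷2 = 16 each, +1 to first 0
Round 6: Hollowpine=48 Ironridge=45 → close Hollowpine (overflow 33)
  48÷1 = 48 each, +1 to first 0

Closure order: Ashgrove, Briarlake, Dunmere, Fernhollow, Cedarfen, Hollowpine
Last habitat: Ironridge with 93 animals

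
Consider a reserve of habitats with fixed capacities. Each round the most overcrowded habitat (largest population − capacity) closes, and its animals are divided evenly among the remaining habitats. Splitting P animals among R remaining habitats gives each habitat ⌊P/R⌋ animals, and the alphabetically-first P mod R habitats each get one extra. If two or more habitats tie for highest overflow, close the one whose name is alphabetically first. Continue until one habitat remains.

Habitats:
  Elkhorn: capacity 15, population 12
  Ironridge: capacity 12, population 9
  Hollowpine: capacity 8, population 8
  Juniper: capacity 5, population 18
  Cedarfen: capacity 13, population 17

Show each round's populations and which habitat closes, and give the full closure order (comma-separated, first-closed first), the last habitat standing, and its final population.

Round 1: Cedarfen=17 Elkhorn=12 Hollowpine=8 Ironridge=9 Juniper=18 → close Juniper (overflow 13)
  18÷4 = 4 each, +1 to first 2
Round 2: Cedarfen=22 Elkhorn=17 Hollowpine=12 Ironridge=13 → close Cedarfen (overflow 9)
  22÷3 = 7 each, +1 to first 1
Round 3: Elkhorn=25 Hollowpine=19 Ironridge=20 → close Hollowpine (overflow 11)
  19÷2 = 9 each, +1 to first 1
Round 4: Elkhorn=35 Ironridge=29 → close Elkhorn (overflow 20)
  35÷1 = 35 each, +1 to first 0

Closure order: Juniper, Cedarfen, Hollowpine, Elkhorn
Last habitat: Ironridge with 64 animals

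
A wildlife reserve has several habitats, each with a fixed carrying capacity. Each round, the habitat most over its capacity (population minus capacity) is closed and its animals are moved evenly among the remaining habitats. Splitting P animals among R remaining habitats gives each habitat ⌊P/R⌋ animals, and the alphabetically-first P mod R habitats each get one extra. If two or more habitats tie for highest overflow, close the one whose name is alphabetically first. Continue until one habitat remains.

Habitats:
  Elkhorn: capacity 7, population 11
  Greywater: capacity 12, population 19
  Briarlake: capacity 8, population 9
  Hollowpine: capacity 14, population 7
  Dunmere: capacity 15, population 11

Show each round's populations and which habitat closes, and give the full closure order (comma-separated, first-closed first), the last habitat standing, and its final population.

Round 1: Briarlake=9 Dunmere=11 Elkhorn=11 Greywater=19 Hollowpine=7 → close Greywater (overflow 7)
  19÷4 = 4 each, +1 to first 3
Round 2: Briarlake=14 Dunmere=16 Elkhorn=16 Hollowpine=11 → close Elkhorn (overflow 9)
  16÷3 = 5 each, +1 to first 1
Round 3: Briarlake=20 Dunmere=21 Hollowpine=16 → close Briarlake (overflow 12)
  20÷2 = 10 each, +1 to first 0
Round 4: Dunmere=31 Hollowpine=26 → close Dunmere (overflow 16)
  31÷1 = 31 each, +1 to first 0

Closure order: Greywater, Elkhorn, Briarlake, Dunmere
Last habitat: Hollowpine with 57 animals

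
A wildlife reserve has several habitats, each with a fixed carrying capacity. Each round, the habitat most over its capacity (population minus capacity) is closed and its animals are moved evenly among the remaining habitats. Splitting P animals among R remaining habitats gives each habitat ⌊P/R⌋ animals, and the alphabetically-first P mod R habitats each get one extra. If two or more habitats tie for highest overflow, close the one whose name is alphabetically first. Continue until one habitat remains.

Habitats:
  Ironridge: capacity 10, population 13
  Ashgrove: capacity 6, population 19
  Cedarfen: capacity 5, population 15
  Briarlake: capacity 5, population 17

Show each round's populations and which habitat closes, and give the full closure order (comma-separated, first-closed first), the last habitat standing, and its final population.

Closure order: Ashgrove, Briarlake, Cedarfen
Last habitat: Ironridge with 64 animals

Round 1: Ashgrove=19 Briarlake=17 Cedarfen=15 Ironridge=13 → close Ashgrove (overflow 13)
  19÷3 = 6 each, +1 to first 1
Round 2: Briarlake=24 Cedarfen=21 Ironridge=19 → close Briarlake (overflow 19)
  24÷2 = 12 each, +1 to first 0
Round 3: Cedarfen=33 Ironridge=31 → close Cedarfen (overflow 28)
  33÷1 = 33 each, +1 to first 0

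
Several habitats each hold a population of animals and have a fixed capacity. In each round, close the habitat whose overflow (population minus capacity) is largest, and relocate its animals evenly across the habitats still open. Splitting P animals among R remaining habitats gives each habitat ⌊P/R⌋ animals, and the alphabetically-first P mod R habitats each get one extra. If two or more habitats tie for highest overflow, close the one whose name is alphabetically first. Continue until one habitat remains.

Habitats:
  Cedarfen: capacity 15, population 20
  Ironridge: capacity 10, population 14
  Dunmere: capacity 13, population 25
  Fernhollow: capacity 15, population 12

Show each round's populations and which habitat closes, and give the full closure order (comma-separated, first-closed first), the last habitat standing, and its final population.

Closure order: Dunmere, Cedarfen, Ironridge
Last habitat: Fernhollow with 71 animals

Round 1: Cedarfen=20 Dunmere=25 Fernhollow=12 Ironridge=14 → close Dunmere (overflow 12)
  25÷3 = 8 each, +1 to first 1
Round 2: Cedarfen=29 Fernhollow=20 Ironridge=22 → close Cedarfen (overflow 14)
  29÷2 = 14 each, +1 to first 1
Round 3: Fernhollow=35 Ironridge=36 → close Ironridge (overflow 26)
  36÷1 = 36 each, +1 to first 0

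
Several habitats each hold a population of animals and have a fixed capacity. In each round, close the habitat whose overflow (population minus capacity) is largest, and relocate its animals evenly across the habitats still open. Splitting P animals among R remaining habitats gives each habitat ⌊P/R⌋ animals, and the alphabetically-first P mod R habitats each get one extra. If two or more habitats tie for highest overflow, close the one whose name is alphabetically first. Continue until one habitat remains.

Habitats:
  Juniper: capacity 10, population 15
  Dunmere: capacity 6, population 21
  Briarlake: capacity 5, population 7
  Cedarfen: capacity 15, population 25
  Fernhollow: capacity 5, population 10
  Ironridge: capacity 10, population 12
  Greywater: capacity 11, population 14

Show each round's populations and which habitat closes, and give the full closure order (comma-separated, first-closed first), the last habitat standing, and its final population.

Round 1: Briarlake=7 Cedarfen=25 Dunmere=21 Fernhollow=10 Greywater=14 Ironridge=12 Juniper=15 → close Dunmere (overflow 15)
  21÷6 = 3 each, +1 to first 3
Round 2: Briarlake=11 Cedarfen=29 Fernhollow=14 Greywater=17 Ironridge=15 Juniper=18 → close Cedarfen (overflow 14)
  29÷5 = 5 each, +1 to first 4
Round 3: Briarlake=17 Fernhollow=20 Greywater=23 Ironridge=21 Juniper=23 → close Fernhollow (overflow 15)
  20÷4 = 5 each, +1 to first 0
Round 4: Briarlake=22 Greywater=28 Ironridge=26 Juniper=28 → close Juniper (overflow 18)
  28÷3 = 9 each, +1 to first 1
Round 5: Briarlake=32 Greywater=37 Ironridge=35 → close Briarlake (overflow 27)
  32÷2 = 16 each, +1 to first 0
Round 6: Greywater=53 Ironridge=51 → close Greywater (overflow 42)
  53÷1 = 53 each, +1 to first 0

Closure order: Dunmere, Cedarfen, Fernhollow, Juniper, Briarlake, Greywater
Last habitat: Ironridge with 104 animals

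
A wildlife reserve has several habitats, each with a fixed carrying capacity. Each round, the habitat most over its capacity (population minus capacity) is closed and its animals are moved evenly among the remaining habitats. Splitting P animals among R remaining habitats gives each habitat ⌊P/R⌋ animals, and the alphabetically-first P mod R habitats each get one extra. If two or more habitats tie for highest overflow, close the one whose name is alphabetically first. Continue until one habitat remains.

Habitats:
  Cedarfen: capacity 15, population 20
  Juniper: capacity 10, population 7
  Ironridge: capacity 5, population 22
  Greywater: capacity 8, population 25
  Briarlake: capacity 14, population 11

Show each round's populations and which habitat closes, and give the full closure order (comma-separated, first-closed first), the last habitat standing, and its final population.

Round 1: Briarlake=11 Cedarfen=20 Greywater=25 Ironridge=22 Juniper=7 → close Greywater (overflow 17)
  25÷4 = 6 each, +1 to first 1
Round 2: Briarlake=18 Cedarfen=26 Ironridge=28 Juniper=13 → close Ironridge (overflow 23)
  28÷3 = 9 each, +1 to first 1
Round 3: Briarlake=28 Cedarfen=35 Juniper=22 → close Cedarfen (overflow 20)
  35÷2 = 17 each, +1 to first 1
Round 4: Briarlake=46 Juniper=39 → close Briarlake (overflow 32)
  46÷1 = 46 each, +1 to first 0

Closure order: Greywater, Ironridge, Cedarfen, Briarlake
Last habitat: Juniper with 85 animals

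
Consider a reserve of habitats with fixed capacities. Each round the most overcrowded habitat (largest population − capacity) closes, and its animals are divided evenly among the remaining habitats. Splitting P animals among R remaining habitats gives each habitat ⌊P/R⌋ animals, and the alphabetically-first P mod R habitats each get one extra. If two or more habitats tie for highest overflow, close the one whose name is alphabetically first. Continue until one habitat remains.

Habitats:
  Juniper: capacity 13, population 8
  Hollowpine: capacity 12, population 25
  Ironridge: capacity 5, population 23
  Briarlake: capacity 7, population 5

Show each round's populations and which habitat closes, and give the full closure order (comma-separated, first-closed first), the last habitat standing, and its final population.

Round 1: Briarlake=5 Hollowpine=25 Ironridge=23 Juniper=8 → close Ironridge (overflow 18)
  23÷3 = 7 each, +1 to first 2
Round 2: Briarlake=13 Hollowpine=33 Juniper=15 → close Hollowpine (overflow 21)
  33÷2 = 16 each, +1 to first 1
Round 3: Briarlake=30 Juniper=31 → close Briarlake (overflow 23)
  30÷1 = 30 each, +1 to first 0

Closure order: Ironridge, Hollowpine, Briarlake
Last habitat: Juniper with 61 animals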